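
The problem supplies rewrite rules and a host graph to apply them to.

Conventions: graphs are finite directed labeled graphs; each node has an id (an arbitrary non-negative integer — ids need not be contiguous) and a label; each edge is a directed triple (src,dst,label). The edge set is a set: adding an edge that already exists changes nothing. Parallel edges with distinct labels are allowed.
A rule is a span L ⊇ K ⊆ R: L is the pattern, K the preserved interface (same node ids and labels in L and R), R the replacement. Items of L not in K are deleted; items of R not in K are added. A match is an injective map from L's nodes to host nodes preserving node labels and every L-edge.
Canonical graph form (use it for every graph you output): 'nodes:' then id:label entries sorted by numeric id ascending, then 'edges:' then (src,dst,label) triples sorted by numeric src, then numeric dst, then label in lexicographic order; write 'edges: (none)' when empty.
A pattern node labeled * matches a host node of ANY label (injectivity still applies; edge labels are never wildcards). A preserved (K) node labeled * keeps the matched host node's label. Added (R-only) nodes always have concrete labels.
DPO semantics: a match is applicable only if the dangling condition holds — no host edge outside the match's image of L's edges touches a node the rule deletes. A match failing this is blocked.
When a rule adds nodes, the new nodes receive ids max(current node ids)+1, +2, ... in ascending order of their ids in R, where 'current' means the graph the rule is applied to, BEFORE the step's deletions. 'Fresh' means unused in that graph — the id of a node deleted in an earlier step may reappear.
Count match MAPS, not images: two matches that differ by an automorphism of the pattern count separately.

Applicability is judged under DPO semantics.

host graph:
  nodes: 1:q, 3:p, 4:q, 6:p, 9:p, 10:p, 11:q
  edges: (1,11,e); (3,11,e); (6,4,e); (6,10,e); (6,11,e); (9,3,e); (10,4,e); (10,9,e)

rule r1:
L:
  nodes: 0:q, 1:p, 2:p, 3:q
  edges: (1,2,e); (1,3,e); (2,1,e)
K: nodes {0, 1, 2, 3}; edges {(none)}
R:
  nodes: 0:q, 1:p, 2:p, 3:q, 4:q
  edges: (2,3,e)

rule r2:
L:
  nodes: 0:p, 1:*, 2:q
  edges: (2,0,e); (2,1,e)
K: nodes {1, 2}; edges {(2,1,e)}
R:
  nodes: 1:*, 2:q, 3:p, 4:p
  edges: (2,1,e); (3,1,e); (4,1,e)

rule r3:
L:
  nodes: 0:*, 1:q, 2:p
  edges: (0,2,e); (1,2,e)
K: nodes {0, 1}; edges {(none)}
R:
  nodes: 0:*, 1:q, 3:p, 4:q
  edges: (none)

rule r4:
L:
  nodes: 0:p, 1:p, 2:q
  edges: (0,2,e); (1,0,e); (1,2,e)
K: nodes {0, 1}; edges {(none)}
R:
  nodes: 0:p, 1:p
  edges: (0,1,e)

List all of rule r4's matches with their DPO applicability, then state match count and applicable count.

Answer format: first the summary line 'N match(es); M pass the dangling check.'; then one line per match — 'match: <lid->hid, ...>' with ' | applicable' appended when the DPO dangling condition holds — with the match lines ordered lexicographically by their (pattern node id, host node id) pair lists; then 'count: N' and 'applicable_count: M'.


1 match(es); 1 pass the dangling check.
match: 0->10, 1->6, 2->4 | applicable
count: 1
applicable_count: 1


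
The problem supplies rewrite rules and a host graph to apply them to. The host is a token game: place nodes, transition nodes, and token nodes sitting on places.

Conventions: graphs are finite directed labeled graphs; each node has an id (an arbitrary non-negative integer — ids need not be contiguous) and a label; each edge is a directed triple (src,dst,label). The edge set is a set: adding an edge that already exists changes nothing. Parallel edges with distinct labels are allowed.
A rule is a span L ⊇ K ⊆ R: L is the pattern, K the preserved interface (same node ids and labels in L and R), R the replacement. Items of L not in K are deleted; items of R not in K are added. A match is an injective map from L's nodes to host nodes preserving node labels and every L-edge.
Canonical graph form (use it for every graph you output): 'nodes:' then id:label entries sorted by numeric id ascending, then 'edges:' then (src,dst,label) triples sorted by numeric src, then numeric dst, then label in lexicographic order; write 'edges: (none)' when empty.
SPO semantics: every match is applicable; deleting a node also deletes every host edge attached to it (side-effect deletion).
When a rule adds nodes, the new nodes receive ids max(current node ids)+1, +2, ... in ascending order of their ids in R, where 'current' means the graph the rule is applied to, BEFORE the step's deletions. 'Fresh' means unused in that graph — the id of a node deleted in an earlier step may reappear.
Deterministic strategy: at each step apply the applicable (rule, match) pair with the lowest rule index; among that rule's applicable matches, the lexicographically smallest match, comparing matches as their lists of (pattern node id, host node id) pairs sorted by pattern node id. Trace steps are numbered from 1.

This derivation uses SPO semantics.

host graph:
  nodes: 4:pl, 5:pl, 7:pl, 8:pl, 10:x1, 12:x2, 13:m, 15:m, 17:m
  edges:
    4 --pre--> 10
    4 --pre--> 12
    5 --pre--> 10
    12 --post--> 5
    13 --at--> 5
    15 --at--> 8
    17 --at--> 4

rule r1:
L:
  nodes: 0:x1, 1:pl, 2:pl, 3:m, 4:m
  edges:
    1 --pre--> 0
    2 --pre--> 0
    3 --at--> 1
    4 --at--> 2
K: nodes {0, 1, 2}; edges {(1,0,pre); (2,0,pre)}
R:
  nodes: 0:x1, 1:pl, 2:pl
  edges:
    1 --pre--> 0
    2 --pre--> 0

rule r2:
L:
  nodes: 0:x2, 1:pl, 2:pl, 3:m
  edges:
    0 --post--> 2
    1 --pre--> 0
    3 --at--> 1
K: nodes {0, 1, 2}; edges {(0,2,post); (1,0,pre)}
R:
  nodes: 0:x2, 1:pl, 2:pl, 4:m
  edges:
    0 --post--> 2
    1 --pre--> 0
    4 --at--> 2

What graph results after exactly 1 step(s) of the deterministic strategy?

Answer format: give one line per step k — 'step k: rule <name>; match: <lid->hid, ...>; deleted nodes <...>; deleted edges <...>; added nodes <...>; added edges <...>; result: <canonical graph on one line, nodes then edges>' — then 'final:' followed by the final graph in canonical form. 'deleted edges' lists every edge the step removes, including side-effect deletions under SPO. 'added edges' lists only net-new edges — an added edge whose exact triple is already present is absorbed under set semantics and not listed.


step 1: rule r1; match: 0->10, 1->4, 2->5, 3->17, 4->13; deleted nodes 13, 17; deleted edges (13,5,at); (17,4,at); added nodes (none); added edges (none); result: nodes: 4:pl, 5:pl, 7:pl, 8:pl, 10:x1, 12:x2, 15:m edges: (4,10,pre); (4,12,pre); (5,10,pre); (12,5,post); (15,8,at)
final:
nodes: 4:pl, 5:pl, 7:pl, 8:pl, 10:x1, 12:x2, 15:m
edges: (4,10,pre); (4,12,pre); (5,10,pre); (12,5,post); (15,8,at)


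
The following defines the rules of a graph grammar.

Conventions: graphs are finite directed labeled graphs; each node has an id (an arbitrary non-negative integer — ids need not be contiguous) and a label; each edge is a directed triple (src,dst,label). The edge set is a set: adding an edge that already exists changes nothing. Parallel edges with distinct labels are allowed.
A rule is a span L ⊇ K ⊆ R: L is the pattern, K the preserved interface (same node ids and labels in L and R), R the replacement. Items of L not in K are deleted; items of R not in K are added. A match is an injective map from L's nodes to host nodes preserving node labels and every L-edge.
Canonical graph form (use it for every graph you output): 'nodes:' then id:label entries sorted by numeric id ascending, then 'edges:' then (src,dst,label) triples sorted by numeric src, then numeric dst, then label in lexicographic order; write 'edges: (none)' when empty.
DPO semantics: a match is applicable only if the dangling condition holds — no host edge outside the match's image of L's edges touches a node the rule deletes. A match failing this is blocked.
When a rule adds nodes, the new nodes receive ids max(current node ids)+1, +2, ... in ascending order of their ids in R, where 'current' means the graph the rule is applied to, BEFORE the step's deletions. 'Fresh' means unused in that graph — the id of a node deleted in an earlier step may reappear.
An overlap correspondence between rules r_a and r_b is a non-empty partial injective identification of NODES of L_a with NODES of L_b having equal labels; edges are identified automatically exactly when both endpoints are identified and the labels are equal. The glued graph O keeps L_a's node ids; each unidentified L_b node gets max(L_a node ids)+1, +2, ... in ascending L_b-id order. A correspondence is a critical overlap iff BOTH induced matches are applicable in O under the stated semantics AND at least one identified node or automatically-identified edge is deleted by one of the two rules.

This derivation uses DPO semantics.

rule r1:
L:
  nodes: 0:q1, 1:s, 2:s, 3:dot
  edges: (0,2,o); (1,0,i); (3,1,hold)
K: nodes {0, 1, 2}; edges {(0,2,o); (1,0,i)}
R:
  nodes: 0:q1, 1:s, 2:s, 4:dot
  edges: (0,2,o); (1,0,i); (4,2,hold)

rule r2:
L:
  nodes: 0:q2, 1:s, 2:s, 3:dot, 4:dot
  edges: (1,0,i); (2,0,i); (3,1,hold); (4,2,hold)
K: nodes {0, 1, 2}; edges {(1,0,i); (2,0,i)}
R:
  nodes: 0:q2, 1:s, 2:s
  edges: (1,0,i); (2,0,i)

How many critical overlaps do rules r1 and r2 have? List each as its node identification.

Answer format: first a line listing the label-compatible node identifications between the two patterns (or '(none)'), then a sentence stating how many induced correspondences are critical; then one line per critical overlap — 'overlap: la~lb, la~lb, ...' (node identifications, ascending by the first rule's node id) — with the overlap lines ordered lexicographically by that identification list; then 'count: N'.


label-compatible node identifications between L(r1) and L(r2): 1~1, 1~2, 2~1, 2~2, 3~3, 3~4
4 of the induced correspondences are critical overlaps of r1 and r2.
overlap: 1~1, 2~2, 3~3
overlap: 1~1, 3~3
overlap: 1~2, 2~1, 3~4
overlap: 1~2, 3~4
count: 4


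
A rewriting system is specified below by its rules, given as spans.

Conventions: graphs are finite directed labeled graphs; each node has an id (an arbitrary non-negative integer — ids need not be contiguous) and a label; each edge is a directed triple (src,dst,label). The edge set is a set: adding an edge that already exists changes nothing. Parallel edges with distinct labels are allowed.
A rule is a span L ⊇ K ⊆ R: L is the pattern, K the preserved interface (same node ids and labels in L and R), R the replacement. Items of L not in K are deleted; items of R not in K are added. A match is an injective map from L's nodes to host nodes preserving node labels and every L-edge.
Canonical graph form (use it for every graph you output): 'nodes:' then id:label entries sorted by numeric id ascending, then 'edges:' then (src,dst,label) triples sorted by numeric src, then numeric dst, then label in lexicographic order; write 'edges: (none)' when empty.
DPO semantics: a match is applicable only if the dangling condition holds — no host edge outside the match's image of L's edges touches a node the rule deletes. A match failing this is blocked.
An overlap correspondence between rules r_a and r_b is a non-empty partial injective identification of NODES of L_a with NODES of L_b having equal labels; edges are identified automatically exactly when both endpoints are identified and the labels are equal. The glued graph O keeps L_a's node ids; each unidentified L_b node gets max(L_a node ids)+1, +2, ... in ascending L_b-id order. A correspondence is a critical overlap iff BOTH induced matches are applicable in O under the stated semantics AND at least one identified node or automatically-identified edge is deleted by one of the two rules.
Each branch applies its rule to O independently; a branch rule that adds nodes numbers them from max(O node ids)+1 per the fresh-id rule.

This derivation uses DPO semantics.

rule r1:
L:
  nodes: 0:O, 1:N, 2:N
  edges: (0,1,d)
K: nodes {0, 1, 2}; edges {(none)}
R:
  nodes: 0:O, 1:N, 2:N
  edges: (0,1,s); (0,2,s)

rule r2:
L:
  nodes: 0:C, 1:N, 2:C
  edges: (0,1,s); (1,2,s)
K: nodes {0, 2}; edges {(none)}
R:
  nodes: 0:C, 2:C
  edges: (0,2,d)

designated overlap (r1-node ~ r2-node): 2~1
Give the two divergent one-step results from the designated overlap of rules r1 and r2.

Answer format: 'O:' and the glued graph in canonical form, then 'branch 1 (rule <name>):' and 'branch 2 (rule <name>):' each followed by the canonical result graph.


O:
nodes: 0:O, 1:N, 2:N, 3:C, 4:C
edges: (0,1,d); (2,4,s); (3,2,s)
branch 1 (rule r1):
nodes: 0:O, 1:N, 2:N, 3:C, 4:C
edges: (0,1,s); (0,2,s); (2,4,s); (3,2,s)
branch 2 (rule r2):
nodes: 0:O, 1:N, 3:C, 4:C
edges: (0,1,d); (3,4,d)


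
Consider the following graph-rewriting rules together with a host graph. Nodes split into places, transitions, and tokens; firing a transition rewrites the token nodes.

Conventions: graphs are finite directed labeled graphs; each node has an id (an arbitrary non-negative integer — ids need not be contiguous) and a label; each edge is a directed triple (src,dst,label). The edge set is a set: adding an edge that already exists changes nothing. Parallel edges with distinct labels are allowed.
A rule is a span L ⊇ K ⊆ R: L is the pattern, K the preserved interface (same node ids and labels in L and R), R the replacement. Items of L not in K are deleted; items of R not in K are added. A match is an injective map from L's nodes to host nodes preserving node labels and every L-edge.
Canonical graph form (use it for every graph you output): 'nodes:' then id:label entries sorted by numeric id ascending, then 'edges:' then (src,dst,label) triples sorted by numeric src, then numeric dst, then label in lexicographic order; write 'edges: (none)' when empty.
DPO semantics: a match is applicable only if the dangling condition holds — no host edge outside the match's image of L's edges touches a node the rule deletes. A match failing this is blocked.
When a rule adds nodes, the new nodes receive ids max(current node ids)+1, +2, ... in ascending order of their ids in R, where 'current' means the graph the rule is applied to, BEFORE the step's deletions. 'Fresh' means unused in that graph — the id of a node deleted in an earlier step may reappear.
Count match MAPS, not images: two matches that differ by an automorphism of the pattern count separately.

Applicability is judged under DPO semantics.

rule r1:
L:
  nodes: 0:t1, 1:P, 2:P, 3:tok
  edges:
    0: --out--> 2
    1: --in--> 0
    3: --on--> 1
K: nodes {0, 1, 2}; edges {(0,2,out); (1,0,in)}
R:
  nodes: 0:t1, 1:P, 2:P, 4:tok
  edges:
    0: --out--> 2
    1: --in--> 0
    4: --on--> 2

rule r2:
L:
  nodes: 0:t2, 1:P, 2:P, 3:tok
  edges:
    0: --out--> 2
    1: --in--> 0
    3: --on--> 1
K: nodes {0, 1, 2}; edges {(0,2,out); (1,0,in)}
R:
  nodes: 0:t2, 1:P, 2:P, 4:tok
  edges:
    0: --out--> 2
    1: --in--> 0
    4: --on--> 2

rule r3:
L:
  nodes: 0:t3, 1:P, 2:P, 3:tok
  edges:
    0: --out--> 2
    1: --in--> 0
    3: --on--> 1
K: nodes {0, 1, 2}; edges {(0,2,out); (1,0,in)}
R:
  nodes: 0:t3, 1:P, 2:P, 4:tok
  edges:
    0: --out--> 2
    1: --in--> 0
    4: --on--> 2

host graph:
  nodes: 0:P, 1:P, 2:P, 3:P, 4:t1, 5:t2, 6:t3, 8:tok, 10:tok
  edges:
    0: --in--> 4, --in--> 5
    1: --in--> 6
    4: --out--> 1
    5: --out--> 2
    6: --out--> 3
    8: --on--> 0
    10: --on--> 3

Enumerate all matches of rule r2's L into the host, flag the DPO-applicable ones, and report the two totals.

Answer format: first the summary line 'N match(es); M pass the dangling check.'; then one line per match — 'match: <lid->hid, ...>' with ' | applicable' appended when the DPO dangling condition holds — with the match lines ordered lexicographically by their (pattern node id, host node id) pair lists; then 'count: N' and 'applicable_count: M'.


1 match(es); 1 pass the dangling check.
match: 0->5, 1->0, 2->2, 3->8 | applicable
count: 1
applicable_count: 1


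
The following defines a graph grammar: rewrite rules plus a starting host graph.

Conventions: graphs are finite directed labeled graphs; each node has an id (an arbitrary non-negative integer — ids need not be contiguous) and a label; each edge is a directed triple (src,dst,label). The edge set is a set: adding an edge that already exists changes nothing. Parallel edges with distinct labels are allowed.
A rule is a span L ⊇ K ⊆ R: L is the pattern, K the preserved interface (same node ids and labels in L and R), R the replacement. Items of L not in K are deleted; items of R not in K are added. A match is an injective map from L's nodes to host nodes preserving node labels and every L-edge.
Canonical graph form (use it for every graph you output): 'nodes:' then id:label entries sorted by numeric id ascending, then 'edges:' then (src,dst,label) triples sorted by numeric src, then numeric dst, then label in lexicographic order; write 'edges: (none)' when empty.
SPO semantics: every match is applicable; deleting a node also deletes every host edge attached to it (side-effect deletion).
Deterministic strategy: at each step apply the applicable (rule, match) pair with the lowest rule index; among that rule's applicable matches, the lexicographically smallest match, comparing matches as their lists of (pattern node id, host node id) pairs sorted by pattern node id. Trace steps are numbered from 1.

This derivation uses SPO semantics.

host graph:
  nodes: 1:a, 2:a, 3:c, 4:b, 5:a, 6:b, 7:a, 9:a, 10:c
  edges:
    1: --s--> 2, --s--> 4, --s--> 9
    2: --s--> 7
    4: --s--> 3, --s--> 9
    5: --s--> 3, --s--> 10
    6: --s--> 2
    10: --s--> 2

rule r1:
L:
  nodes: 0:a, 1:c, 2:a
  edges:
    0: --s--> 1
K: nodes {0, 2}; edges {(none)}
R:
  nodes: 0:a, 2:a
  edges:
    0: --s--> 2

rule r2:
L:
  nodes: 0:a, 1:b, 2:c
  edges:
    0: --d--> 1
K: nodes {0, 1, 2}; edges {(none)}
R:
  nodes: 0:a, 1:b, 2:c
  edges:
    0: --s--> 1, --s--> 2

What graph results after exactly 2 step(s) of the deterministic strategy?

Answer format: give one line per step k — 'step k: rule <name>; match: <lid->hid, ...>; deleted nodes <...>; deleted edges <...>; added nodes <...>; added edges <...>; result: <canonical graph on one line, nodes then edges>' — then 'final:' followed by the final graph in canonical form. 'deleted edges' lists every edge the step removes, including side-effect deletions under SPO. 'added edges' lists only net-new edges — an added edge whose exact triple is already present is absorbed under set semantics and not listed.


step 1: rule r1; match: 0->5, 1->3, 2->1; deleted nodes 3; deleted edges (4,3,s); (5,3,s); added nodes (none); added edges (5,1,s); result: nodes: 1:a, 2:a, 4:b, 5:a, 6:b, 7:a, 9:a, 10:c edges: (1,2,s); (1,4,s); (1,9,s); (2,7,s); (4,9,s); (5,1,s); (5,10,s); (6,2,s); (10,2,s)
step 2: rule r1; match: 0->5, 1->10, 2->1; deleted nodes 10; deleted edges (5,10,s); (10,2,s); added nodes (none); added edges (none); result: nodes: 1:a, 2:a, 4:b, 5:a, 6:b, 7:a, 9:a edges: (1,2,s); (1,4,s); (1,9,s); (2,7,s); (4,9,s); (5,1,s); (6,2,s)
final:
nodes: 1:a, 2:a, 4:b, 5:a, 6:b, 7:a, 9:a
edges: (1,2,s); (1,4,s); (1,9,s); (2,7,s); (4,9,s); (5,1,s); (6,2,s)


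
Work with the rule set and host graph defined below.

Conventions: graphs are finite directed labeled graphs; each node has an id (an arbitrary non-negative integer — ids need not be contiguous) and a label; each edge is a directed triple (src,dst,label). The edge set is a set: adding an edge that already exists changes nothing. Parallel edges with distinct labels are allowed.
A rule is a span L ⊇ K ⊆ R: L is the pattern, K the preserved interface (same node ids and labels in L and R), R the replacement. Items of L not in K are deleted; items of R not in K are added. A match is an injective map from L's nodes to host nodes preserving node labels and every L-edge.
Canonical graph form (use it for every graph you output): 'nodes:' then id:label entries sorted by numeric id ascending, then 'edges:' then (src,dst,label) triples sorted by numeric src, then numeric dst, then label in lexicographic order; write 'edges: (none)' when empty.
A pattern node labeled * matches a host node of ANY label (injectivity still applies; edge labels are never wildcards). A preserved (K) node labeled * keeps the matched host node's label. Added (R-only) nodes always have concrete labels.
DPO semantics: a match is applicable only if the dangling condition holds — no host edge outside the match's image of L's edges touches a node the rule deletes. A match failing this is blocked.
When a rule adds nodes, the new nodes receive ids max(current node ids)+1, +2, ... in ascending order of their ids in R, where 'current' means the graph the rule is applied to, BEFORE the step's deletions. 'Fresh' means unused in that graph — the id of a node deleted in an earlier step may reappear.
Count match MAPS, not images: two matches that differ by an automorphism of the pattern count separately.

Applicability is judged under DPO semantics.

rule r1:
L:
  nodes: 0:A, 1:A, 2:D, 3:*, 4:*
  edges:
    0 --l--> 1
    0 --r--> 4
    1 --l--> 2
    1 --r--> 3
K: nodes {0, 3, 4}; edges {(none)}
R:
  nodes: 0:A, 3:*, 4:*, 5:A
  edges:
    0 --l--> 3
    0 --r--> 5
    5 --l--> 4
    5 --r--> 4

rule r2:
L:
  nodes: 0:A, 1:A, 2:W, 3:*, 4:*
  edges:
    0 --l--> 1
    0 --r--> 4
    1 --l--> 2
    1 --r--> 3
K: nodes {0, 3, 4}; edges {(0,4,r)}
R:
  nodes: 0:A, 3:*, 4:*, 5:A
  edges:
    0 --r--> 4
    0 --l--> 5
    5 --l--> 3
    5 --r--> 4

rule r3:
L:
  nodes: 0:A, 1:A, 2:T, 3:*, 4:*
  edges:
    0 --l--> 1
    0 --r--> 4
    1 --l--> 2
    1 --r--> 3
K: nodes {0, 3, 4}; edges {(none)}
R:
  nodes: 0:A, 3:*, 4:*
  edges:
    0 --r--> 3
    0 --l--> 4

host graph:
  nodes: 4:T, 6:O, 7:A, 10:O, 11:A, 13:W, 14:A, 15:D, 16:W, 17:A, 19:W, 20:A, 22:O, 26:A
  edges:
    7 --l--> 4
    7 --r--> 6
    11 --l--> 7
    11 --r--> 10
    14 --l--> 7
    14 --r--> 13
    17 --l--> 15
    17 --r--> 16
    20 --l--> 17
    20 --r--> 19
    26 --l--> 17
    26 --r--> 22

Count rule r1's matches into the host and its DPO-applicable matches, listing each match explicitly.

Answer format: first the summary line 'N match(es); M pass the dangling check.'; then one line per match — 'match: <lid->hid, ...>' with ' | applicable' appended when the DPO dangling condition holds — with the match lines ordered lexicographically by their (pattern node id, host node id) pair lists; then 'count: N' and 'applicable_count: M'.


2 match(es); 0 pass the dangling check.
match: 0->20, 1->17, 2->15, 3->16, 4->19
match: 0->26, 1->17, 2->15, 3->16, 4->22
count: 2
applicable_count: 0


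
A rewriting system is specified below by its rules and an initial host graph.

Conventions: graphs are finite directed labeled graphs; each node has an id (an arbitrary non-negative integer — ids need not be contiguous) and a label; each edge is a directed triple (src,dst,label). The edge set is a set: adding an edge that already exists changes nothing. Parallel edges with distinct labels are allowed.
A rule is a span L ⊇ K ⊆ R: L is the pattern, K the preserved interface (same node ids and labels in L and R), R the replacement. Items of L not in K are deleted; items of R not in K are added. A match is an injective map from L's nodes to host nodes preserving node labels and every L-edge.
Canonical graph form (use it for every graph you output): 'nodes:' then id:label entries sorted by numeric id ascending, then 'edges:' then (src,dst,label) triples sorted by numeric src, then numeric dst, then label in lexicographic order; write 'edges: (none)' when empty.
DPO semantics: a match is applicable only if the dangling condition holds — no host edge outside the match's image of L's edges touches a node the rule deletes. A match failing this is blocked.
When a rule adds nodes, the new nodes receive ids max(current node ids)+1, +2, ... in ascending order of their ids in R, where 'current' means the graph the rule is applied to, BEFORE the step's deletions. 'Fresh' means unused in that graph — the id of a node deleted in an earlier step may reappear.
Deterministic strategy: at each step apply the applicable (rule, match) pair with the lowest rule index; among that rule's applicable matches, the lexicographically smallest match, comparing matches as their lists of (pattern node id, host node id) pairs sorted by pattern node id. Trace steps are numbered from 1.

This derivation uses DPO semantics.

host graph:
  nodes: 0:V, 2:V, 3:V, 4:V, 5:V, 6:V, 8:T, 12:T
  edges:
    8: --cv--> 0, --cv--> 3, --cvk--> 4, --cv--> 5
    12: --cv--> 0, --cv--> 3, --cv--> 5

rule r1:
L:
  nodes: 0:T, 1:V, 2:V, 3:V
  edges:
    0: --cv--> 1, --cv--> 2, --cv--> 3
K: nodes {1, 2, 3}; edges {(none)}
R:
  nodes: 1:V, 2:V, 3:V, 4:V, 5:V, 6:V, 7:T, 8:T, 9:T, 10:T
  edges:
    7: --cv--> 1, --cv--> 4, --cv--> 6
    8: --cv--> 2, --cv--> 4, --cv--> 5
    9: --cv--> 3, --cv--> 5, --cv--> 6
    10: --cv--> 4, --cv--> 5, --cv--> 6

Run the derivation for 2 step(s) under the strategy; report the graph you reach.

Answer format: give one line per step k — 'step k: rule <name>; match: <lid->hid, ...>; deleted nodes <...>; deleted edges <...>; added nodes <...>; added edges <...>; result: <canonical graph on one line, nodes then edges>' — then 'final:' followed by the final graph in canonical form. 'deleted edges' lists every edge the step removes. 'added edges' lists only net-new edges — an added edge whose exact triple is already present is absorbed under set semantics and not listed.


step 1: rule r1; match: 0->12, 1->0, 2->3, 3->5; deleted nodes 12; deleted edges (12,0,cv); (12,3,cv); (12,5,cv); added nodes 13, 14, 15, 16, 17, 18, 19; added edges (16,0,cv); (16,13,cv); (16,15,cv); (17,3,cv); (17,13,cv); (17,14,cv); (18,5,cv); (18,14,cv); (18,15,cv); (19,13,cv); (19,14,cv); (19,15,cv); result: nodes: 0:V, 2:V, 3:V, 4:V, 5:V, 6:V, 8:T, 13:V, 14:V, 15:V, 16:T, 17:T, 18:T, 19:T edges: (8,0,cv); (8,3,cv); (8,4,cvk); (8,5,cv); (16,0,cv); (16,13,cv); (16,15,cv); (17,3,cv); (17,13,cv); (17,14,cv); (18,5,cv); (18,14,cv); (18,15,cv); (19,13,cv); (19,14,cv); (19,15,cv)
step 2: rule r1; match: 0->16, 1->0, 2->13, 3->15; deleted nodes 16; deleted edges (16,0,cv); (16,13,cv); (16,15,cv); added nodes 20, 21, 22, 23, 24, 25, 26; added edges (23,0,cv); (23,20,cv); (23,22,cv); (24,13,cv); (24,20,cv); (24,21,cv); (25,15,cv); (25,21,cv); (25,22,cv); (26,20,cv); (26,21,cv); (26,22,cv); result: nodes: 0:V, 2:V, 3:V, 4:V, 5:V, 6:V, 8:T, 13:V, 14:V, 15:V, 17:T, 18:T, 19:T, 20:V, 21:V, 22:V, 23:T, 24:T, 25:T, 26:T edges: (8,0,cv); (8,3,cv); (8,4,cvk); (8,5,cv); (17,3,cv); (17,13,cv); (17,14,cv); (18,5,cv); (18,14,cv); (18,15,cv); (19,13,cv); (19,14,cv); (19,15,cv); (23,0,cv); (23,20,cv); (23,22,cv); (24,13,cv); (24,20,cv); (24,21,cv); (25,15,cv); (25,21,cv); (25,22,cv); (26,20,cv); (26,21,cv); (26,22,cv)
final:
nodes: 0:V, 2:V, 3:V, 4:V, 5:V, 6:V, 8:T, 13:V, 14:V, 15:V, 17:T, 18:T, 19:T, 20:V, 21:V, 22:V, 23:T, 24:T, 25:T, 26:T
edges: (8,0,cv); (8,3,cv); (8,4,cvk); (8,5,cv); (17,3,cv); (17,13,cv); (17,14,cv); (18,5,cv); (18,14,cv); (18,15,cv); (19,13,cv); (19,14,cv); (19,15,cv); (23,0,cv); (23,20,cv); (23,22,cv); (24,13,cv); (24,20,cv); (24,21,cv); (25,15,cv); (25,21,cv); (25,22,cv); (26,20,cv); (26,21,cv); (26,22,cv)


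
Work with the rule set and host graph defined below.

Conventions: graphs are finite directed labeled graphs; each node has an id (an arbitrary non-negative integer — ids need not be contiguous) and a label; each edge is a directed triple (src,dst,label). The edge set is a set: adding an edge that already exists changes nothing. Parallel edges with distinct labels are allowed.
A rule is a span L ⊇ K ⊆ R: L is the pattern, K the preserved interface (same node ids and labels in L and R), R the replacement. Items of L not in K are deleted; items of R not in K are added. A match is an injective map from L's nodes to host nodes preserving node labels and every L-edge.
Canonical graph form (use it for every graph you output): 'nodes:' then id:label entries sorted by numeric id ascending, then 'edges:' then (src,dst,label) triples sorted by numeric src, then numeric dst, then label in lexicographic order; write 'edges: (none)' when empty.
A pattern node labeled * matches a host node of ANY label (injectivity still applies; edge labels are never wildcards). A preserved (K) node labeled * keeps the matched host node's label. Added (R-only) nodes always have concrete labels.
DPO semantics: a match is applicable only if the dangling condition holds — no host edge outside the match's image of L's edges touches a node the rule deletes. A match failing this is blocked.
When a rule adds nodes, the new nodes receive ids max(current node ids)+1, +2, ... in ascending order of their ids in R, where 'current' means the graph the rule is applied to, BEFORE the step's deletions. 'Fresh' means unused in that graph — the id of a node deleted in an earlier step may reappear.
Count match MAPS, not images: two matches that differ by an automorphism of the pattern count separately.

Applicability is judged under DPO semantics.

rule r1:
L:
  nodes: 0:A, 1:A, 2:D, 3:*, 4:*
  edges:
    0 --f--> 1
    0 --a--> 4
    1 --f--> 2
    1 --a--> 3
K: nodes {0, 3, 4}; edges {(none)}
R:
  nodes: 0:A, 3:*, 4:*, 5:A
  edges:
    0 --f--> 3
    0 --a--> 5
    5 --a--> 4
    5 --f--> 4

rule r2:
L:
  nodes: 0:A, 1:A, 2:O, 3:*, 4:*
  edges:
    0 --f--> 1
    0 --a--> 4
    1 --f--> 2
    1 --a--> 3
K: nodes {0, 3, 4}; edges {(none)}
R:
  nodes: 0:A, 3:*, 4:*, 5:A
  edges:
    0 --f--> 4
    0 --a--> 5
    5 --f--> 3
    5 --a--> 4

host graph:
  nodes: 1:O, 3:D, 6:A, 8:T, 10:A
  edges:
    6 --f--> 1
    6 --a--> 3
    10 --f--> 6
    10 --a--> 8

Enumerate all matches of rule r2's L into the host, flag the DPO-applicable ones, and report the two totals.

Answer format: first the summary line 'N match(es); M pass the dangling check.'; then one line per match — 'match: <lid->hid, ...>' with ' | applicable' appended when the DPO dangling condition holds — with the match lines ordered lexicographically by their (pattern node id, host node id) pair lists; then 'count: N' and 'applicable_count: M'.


1 match(es); 1 pass the dangling check.
match: 0->10, 1->6, 2->1, 3->3, 4->8 | applicable
count: 1
applicable_count: 1


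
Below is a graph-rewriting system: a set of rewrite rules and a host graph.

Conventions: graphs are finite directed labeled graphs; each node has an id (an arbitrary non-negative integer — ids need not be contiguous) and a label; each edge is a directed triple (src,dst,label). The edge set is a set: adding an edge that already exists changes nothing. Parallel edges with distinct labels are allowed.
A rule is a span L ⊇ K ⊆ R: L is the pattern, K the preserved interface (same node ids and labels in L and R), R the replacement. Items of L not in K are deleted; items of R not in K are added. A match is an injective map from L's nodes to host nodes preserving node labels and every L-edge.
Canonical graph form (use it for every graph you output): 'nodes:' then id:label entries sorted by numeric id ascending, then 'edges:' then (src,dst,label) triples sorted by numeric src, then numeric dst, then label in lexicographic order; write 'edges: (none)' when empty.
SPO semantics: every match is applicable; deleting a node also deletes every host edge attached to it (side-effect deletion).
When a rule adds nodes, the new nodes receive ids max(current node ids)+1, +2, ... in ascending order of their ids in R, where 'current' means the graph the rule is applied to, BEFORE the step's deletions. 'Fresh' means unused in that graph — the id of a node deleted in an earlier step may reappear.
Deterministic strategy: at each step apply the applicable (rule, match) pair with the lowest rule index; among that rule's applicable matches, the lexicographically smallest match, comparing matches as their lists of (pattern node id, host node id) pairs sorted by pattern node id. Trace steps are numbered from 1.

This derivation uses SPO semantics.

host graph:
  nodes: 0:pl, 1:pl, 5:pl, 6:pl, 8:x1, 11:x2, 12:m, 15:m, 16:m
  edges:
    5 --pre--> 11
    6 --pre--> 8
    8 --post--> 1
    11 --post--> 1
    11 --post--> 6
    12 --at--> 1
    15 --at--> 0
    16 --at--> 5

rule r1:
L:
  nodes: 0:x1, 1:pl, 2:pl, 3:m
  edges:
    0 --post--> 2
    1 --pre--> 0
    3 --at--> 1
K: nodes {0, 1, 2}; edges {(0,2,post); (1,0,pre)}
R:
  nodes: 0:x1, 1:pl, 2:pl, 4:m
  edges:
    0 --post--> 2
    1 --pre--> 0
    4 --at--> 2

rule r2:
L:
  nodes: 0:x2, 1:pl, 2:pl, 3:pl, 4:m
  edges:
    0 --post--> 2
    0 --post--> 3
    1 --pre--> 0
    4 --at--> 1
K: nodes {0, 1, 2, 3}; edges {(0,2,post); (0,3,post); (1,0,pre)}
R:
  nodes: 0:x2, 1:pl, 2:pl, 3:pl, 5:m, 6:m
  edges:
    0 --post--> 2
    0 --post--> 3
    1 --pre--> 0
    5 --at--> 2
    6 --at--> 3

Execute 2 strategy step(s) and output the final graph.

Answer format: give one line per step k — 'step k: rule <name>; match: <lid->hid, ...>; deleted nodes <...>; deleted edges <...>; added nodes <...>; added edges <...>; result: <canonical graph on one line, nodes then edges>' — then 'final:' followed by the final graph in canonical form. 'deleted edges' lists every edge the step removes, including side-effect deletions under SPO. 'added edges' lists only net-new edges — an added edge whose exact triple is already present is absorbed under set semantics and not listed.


step 1: rule r2; match: 0->11, 1->5, 2->1, 3->6, 4->16; deleted nodes 16; deleted edges (16,5,at); added nodes 17, 18; added edges (17,1,at); (18,6,at); result: nodes: 0:pl, 1:pl, 5:pl, 6:pl, 8:x1, 11:x2, 12:m, 15:m, 17:m, 18:m edges: (5,11,pre); (6,8,pre); (8,1,post); (11,1,post); (11,6,post); (12,1,at); (15,0,at); (17,1,at); (18,6,at)
step 2: rule r1; match: 0->8, 1->6, 2->1, 3->18; deleted nodes 18; deleted edges (18,6,at); added nodes 19; added edges (19,1,at); result: nodes: 0:pl, 1:pl, 5:pl, 6:pl, 8:x1, 11:x2, 12:m, 15:m, 17:m, 19:m edges: (5,11,pre); (6,8,pre); (8,1,post); (11,1,post); (11,6,post); (12,1,at); (15,0,at); (17,1,at); (19,1,at)
final:
nodes: 0:pl, 1:pl, 5:pl, 6:pl, 8:x1, 11:x2, 12:m, 15:m, 17:m, 19:m
edges: (5,11,pre); (6,8,pre); (8,1,post); (11,1,post); (11,6,post); (12,1,at); (15,0,at); (17,1,at); (19,1,at)


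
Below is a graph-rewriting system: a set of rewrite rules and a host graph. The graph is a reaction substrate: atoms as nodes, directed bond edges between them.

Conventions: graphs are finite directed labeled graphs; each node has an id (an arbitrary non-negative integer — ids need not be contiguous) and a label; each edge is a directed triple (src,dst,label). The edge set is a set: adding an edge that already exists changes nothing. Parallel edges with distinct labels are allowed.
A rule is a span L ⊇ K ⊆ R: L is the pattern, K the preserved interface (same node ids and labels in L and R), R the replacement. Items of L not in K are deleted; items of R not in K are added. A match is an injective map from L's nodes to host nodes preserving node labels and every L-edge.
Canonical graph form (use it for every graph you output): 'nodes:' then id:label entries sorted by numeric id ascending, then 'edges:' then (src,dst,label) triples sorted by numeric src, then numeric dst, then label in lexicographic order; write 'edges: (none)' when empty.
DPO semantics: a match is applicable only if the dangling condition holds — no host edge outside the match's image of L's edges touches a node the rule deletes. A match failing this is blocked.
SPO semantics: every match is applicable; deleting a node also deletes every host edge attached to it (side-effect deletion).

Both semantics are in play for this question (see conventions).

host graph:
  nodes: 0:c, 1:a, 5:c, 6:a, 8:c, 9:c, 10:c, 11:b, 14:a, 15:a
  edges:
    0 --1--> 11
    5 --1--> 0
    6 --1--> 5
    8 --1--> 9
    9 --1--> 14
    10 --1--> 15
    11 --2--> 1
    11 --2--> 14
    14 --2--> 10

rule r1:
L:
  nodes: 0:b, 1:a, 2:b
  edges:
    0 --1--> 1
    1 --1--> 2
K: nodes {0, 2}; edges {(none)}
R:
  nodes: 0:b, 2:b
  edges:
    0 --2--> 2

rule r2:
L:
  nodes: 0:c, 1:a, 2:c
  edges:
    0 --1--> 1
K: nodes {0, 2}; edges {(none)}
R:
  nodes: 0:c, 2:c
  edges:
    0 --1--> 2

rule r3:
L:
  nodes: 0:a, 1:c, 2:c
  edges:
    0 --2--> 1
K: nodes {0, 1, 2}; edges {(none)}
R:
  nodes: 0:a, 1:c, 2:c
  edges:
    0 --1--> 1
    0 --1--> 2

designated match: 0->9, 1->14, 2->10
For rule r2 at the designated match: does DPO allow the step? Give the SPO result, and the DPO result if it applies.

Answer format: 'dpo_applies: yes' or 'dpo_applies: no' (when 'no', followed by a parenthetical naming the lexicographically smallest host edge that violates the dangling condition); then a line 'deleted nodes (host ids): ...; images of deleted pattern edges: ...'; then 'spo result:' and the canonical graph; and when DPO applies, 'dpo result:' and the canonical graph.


dpo_applies: no
(the rule deletes node 14, which keeps host edge (11,14,2) outside the match image — the dangling condition fails, DPO blocks; SPO proceeds and side-deletes such edges)
deleted nodes (host ids): 14; images of deleted pattern edges: (9,14,1)
spo result:
nodes: 0:c, 1:a, 5:c, 6:a, 8:c, 9:c, 10:c, 11:b, 15:a
edges: (0,11,1); (5,0,1); (6,5,1); (8,9,1); (9,10,1); (10,15,1); (11,1,2)


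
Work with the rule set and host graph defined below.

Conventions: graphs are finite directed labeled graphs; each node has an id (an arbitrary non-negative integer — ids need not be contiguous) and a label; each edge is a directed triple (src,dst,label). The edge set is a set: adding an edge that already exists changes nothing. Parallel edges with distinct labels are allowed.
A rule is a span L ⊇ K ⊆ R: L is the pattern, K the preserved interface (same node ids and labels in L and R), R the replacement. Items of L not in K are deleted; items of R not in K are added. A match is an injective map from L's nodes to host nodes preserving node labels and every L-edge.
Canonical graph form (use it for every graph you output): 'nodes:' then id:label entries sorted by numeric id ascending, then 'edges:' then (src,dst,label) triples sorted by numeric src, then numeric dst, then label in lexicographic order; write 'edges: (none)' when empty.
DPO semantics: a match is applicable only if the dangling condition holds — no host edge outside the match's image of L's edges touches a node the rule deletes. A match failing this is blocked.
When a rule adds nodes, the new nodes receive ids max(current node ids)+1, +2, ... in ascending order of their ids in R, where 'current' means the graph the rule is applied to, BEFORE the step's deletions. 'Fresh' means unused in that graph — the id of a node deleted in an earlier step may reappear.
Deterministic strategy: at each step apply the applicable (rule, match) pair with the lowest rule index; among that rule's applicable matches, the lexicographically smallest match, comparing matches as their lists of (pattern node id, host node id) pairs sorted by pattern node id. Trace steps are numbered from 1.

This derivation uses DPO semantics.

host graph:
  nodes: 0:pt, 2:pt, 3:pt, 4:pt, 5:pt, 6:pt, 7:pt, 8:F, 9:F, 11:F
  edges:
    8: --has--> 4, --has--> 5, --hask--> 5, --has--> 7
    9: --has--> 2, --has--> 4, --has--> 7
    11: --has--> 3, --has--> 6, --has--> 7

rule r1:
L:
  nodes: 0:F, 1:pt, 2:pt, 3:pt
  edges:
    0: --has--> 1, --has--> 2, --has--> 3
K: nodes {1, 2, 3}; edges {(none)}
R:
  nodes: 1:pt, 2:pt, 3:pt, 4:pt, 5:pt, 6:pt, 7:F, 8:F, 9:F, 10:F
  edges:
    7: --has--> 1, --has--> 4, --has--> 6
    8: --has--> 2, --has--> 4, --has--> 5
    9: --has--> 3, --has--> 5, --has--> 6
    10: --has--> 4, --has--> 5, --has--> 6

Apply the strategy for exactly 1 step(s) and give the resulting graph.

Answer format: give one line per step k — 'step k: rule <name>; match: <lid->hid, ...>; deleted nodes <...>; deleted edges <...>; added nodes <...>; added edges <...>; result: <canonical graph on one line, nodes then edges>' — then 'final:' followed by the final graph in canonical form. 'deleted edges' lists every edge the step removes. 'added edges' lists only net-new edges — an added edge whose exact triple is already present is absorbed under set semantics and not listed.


step 1: rule r1; match: 0->9, 1->2, 2->4, 3->7; deleted nodes 9; deleted edges (9,2,has); (9,4,has); (9,7,has); added nodes 12, 13, 14, 15, 16, 17, 18; added edges (15,2,has); (15,12,has); (15,14,has); (16,4,has); (16,12,has); (16,13,has); (17,7,has); (17,13,has); (17,14,has); (18,12,has); (18,13,has); (18,14,has); result: nodes: 0:pt, 2:pt, 3:pt, 4:pt, 5:pt, 6:pt, 7:pt, 8:F, 11:F, 12:pt, 13:pt, 14:pt, 15:F, 16:F, 17:F, 18:F edges: (8,4,has); (8,5,has); (8,5,hask); (8,7,has); (11,3,has); (11,6,has); (11,7,has); (15,2,has); (15,12,has); (15,14,has); (16,4,has); (16,12,has); (16,13,has); (17,7,has); (17,13,has); (17,14,has); (18,12,has); (18,13,has); (18,14,has)
final:
nodes: 0:pt, 2:pt, 3:pt, 4:pt, 5:pt, 6:pt, 7:pt, 8:F, 11:F, 12:pt, 13:pt, 14:pt, 15:F, 16:F, 17:F, 18:F
edges: (8,4,has); (8,5,has); (8,5,hask); (8,7,has); (11,3,has); (11,6,has); (11,7,has); (15,2,has); (15,12,has); (15,14,has); (16,4,has); (16,12,has); (16,13,has); (17,7,has); (17,13,has); (17,14,has); (18,12,has); (18,13,has); (18,14,has)
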